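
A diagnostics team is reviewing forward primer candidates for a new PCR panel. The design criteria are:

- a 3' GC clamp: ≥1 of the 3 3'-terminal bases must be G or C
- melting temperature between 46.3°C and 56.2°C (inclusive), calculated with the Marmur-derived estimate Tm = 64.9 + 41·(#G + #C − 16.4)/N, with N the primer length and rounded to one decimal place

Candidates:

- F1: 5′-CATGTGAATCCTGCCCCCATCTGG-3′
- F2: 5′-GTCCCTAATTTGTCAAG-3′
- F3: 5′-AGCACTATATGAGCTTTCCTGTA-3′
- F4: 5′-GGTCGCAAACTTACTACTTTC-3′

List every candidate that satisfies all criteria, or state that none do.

F1 (24 nt, A=4 T=6 G=5 C=9): 3' end TGG has 2 G/C ✓; Tm = 64.9 + 41·(14 − 16.4)/24 = 60.8°C, outside 46.3–56.2°C ✗ — fails.
F2 (17 nt, A=4 T=6 G=3 C=4): 3' end AAG has 1 G/C ✓; Tm = 64.9 + 41·(7 − 16.4)/17 = 42.2°C, outside 46.3–56.2°C ✗ — fails.
F3 (23 nt, A=6 T=8 G=4 C=5): 3' end GTA has 1 G/C ✓; Tm = 64.9 + 41·(9 − 16.4)/23 = 51.7°C ✓ — passes.
F4 (21 nt, A=5 T=7 G=3 C=6): 3' end TTC has 1 G/C ✓; Tm = 64.9 + 41·(9 − 16.4)/21 = 50.5°C ✓ — passes.

F3 and F4.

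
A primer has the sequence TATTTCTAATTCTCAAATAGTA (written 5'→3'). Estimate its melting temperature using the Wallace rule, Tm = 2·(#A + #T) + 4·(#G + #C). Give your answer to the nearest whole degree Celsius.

Base counts: A=8, T=10, G=1, C=3 (length 22).
Tm = 2·(8+10) + 4·(1+3) = 2·18 + 4·4 = 36 + 16 = 52°C.

52°C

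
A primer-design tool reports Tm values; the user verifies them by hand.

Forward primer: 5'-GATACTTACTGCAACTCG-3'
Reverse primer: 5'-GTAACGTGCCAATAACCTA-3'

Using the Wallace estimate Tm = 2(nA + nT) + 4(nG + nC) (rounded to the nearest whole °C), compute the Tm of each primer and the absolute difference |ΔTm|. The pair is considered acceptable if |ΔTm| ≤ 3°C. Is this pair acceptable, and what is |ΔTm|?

|ΔTm| = 2°C; the pair is acceptable.

Forward: A=5 T=5 G=3 C=5 → Tm = 2·10 + 4·8 = 52°C.
Reverse: A=7 T=4 G=3 C=5 → Tm = 2·11 + 4·8 = 54°C.
|ΔTm| = |52 − 54| = 2°C, ≤ 3°C.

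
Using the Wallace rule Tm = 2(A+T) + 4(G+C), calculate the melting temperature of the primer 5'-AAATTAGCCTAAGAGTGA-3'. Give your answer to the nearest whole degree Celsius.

48°C

Base counts: A=8, T=4, G=4, C=2 (length 18).
Tm = 2·(8+4) + 4·(4+2) = 2·12 + 4·6 = 24 + 24 = 48°C.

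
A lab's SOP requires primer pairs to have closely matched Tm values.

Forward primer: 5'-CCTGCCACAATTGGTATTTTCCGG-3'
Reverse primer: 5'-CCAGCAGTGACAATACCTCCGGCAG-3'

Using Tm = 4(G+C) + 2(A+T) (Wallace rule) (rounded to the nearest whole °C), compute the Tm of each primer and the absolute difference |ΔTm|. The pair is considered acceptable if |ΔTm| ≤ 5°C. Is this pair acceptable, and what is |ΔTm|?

Forward: A=4 T=8 G=5 C=7 → Tm = 2·12 + 4·12 = 72°C.
Reverse: A=7 T=3 G=6 C=9 → Tm = 2·10 + 4·15 = 80°C.
|ΔTm| = |72 − 80| = 8°C, > 5°C.

|ΔTm| = 8°C; the pair is not acceptable.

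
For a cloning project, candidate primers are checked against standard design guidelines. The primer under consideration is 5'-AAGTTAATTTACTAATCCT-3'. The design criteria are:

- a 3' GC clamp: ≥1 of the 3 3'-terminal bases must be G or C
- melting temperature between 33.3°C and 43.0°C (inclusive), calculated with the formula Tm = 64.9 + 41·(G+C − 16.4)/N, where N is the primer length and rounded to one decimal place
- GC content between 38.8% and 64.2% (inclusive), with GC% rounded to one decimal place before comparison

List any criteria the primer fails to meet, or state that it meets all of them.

Fails: GC content.

Base counts: A=7, T=8, G=1, C=3 (length 19).
GC clamp: 3' end CCT has 2 G/C ✓
Tm: Tm = 64.9 + 41·(4 − 16.4)/19 = 38.1°C ✓
GC content: GC 4/19 = 21.1%, outside 38.8–64.2% ✗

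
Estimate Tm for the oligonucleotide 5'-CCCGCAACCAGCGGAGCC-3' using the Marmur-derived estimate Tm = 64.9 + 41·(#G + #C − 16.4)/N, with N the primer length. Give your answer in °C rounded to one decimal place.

59.4°C

Base counts: A=4, T=0, G=5, C=9; G+C = 14, N = 18.
Tm = 64.9 + 41·(14 − 16.4)/18 = 64.9 + -98.40/18 = 59.4°C.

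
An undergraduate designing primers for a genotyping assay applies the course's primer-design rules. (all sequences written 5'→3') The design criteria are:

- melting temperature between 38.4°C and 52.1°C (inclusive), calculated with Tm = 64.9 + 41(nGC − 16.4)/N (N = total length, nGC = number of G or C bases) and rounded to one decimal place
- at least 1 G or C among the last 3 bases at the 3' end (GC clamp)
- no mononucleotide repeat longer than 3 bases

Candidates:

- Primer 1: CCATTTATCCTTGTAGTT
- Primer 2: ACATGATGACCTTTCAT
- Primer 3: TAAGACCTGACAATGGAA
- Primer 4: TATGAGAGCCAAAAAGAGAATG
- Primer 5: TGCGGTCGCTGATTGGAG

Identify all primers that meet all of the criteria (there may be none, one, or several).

Primer 1 (18 nt, A=3 T=9 G=2 C=4): Tm = 64.9 + 41·(6 − 16.4)/18 = 41.2°C ✓; 3' end GTT has 1 G/C ✓; longest run = 3 ✓ — passes.
Primer 2 (17 nt, A=5 T=6 G=2 C=4): Tm = 64.9 + 41·(6 − 16.4)/17 = 39.8°C ✓; 3' end CAT has 1 G/C ✓; longest run = 3 ✓ — passes.
Primer 3 (18 nt, A=8 T=3 G=4 C=3): Tm = 64.9 + 41·(7 − 16.4)/18 = 43.5°C ✓; 3' end GAA has 1 G/C ✓; longest run = 2 ✓ — passes.
Primer 4 (22 nt, A=11 T=3 G=6 C=2): Tm = 64.9 + 41·(8 − 16.4)/22 = 49.2°C ✓; 3' end ATG has 1 G/C ✓; longest run = 5, exceeds 3 ✗ — fails.
Primer 5 (18 nt, A=2 T=5 G=8 C=3): Tm = 64.9 + 41·(11 − 16.4)/18 = 52.6°C, outside 38.4–52.1°C ✗; 3' end GAG has 2 G/C ✓; longest run = 2 ✓ — fails.

Primer 1, Primer 2 and Primer 3.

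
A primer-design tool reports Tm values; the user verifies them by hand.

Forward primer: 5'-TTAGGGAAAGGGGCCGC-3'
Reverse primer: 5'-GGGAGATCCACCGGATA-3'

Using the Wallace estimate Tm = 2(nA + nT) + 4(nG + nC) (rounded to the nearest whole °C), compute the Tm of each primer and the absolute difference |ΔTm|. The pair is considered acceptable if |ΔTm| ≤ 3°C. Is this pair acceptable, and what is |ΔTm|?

Forward: A=4 T=2 G=8 C=3 → Tm = 2·6 + 4·11 = 56°C.
Reverse: A=5 T=2 G=6 C=4 → Tm = 2·7 + 4·10 = 54°C.
|ΔTm| = |56 − 54| = 2°C, ≤ 3°C.

|ΔTm| = 2°C; the pair is acceptable.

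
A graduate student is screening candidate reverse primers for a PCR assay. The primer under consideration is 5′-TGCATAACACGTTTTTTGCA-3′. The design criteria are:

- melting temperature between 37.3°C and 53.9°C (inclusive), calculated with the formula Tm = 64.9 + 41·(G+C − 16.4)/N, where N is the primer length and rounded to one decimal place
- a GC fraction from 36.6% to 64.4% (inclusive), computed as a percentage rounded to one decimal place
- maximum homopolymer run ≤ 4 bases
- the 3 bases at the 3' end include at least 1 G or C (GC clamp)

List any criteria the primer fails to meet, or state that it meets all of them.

Base counts: A=5, T=8, G=3, C=4 (length 20).
Tm: Tm = 64.9 + 41·(7 − 16.4)/20 = 45.6°C ✓
GC content: GC 7/20 = 35.0%, outside 36.6–64.4% ✗
homopolymer run: longest run = 6, exceeds 4 ✗
GC clamp: 3' end GCA has 2 G/C ✓

Fails: GC content, homopolymer run.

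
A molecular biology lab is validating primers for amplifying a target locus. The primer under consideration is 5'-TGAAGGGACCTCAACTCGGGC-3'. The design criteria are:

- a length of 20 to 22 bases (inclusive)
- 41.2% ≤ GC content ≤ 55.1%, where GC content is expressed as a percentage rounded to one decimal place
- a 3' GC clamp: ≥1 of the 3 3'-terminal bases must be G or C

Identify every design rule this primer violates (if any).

Fails: GC content.

Base counts: A=5, T=3, G=7, C=6 (length 21).
length: length 21 ✓
GC content: GC 13/21 = 61.9%, outside 41.2–55.1% ✗
GC clamp: 3' end GGC has 3 G/C ✓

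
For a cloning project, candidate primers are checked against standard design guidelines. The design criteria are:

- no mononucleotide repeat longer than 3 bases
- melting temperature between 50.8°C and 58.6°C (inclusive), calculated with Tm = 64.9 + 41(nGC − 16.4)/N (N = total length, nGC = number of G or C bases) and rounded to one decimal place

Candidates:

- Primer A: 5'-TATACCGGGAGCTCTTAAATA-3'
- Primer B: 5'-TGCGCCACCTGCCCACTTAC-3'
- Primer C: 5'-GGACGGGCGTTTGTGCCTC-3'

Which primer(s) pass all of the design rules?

Primer B and Primer C.

Primer A (21 nt, A=7 T=6 G=4 C=4): longest run = 3 ✓; Tm = 64.9 + 41·(8 − 16.4)/21 = 48.5°C, outside 50.8–58.6°C ✗ — fails.
Primer B (20 nt, A=3 T=4 G=3 C=10): longest run = 3 ✓; Tm = 64.9 + 41·(13 − 16.4)/20 = 57.9°C ✓ — passes.
Primer C (19 nt, A=1 T=5 G=8 C=5): longest run = 3 ✓; Tm = 64.9 + 41·(13 − 16.4)/19 = 57.6°C ✓ — passes.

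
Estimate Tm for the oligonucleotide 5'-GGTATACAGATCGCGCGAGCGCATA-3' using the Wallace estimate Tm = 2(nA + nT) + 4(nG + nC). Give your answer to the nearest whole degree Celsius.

Base counts: A=7, T=4, G=8, C=6 (length 25).
Tm = 2·(7+4) + 4·(8+6) = 2·11 + 4·14 = 22 + 56 = 78°C.

78°C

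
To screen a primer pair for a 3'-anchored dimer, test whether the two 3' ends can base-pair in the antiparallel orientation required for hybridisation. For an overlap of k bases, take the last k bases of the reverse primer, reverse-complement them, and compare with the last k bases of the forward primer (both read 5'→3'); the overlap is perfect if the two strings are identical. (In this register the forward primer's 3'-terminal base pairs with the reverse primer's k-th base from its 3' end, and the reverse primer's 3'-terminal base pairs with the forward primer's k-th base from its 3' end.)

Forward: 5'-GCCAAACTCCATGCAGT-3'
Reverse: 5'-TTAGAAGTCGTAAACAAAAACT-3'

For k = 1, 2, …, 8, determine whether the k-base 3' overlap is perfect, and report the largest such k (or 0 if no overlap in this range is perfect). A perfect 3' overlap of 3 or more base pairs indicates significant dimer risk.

Longest perfect overlap: 3 complementary base pairs; significant dimer risk (threshold 3).

Last 8 bases (5'→3') — forward …CATGCAGT, reverse …CAAAAACT.
Reverse complement of the reverse primer's last 8 bases: AGTTTTTG; its first k bases are the reverse complement of the reverse primer's last k bases, so a perfect k-base overlap needs the forward primer's last k bases to equal them.
Comparing (forward last k vs required): k=1: T vs A ✗; k=2: GT vs AG ✗; k=3: AGT vs AGT ✓; k=4: CAGT vs AGTT ✗; k=5: GCAGT vs AGTTT ✗; k=6: TGCAGT vs AGTTTT ✗; k=7: ATGCAGT vs AGTTTTT ✗; k=8: CATGCAGT vs AGTTTTTG ✗.
Only k = 3 is perfect, so the longest perfect 3' overlap is 3.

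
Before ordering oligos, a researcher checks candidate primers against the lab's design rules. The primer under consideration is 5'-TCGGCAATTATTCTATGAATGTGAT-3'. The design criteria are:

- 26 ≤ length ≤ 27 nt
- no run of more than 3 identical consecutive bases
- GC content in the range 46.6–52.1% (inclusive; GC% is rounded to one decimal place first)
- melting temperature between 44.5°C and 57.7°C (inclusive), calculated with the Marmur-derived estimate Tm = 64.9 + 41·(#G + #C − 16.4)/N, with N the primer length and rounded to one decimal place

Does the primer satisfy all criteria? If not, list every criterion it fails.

Base counts: A=7, T=10, G=5, C=3 (length 25).
length: length 25, outside 26–27 ✗
homopolymer run: longest run = 2 ✓
GC content: GC 8/25 = 32.0%, outside 46.6–52.1% ✗
Tm: Tm = 64.9 + 41·(8 − 16.4)/25 = 51.1°C ✓

Fails: length, GC content.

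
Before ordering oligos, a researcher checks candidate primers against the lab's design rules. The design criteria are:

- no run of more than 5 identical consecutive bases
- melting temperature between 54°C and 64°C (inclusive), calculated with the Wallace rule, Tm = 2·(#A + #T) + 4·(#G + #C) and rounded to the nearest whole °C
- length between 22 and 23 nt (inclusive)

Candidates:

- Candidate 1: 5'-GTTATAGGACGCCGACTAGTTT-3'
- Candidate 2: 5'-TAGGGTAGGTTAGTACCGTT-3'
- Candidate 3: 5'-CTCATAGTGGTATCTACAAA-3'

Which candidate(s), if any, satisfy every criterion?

Candidate 1 (22 nt, A=5 T=7 G=6 C=4): longest run = 3 ✓; Tm = 2·12 + 4·10 = 64°C ✓; length 22 ✓ — passes.
Candidate 2 (20 nt, A=4 T=7 G=7 C=2): longest run = 3 ✓; Tm = 2·11 + 4·9 = 58°C ✓; length 20, outside 22–23 ✗ — fails.
Candidate 3 (20 nt, A=7 T=6 G=3 C=4): longest run = 3 ✓; Tm = 2·13 + 4·7 = 54°C ✓; length 20, outside 22–23 ✗ — fails.

Candidate 1 only.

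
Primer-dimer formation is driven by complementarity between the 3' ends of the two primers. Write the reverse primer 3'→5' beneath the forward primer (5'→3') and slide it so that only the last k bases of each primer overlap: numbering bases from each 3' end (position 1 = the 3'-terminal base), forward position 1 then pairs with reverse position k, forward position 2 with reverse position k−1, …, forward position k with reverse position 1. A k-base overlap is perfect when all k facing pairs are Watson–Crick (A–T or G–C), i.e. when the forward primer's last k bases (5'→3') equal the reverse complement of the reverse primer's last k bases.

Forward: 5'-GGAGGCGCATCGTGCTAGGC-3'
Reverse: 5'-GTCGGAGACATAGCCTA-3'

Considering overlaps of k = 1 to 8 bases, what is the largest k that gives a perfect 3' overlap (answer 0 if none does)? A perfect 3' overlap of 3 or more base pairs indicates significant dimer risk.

Last 8 bases (5'→3') — forward …TGCTAGGC, reverse …ATAGCCTA.
Reverse complement of the reverse primer's last 8 bases: TAGGCTAT; its first k bases are the reverse complement of the reverse primer's last k bases, so a perfect k-base overlap needs the forward primer's last k bases to equal them.
Comparing (forward last k vs required): k=1: C vs T ✗; k=2: GC vs TA ✗; k=3: GGC vs TAG ✗; k=4: AGGC vs TAGG ✗; k=5: TAGGC vs TAGGC ✓; k=6: CTAGGC vs TAGGCT ✗; k=7: GCTAGGC vs TAGGCTA ✗; k=8: TGCTAGGC vs TAGGCTAT ✗.
Only k = 5 is perfect, so the longest perfect 3' overlap is 5.

Longest perfect overlap: 5 complementary base pairs; significant dimer risk (threshold 3).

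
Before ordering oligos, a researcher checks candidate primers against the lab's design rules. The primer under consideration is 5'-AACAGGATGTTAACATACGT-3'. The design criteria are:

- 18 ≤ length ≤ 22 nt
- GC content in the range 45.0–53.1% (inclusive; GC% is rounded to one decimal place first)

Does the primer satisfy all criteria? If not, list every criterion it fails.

Fails: GC content.

Base counts: A=8, T=5, G=4, C=3 (length 20).
length: length 20 ✓
GC content: GC 7/20 = 35.0%, outside 45.0–53.1% ✗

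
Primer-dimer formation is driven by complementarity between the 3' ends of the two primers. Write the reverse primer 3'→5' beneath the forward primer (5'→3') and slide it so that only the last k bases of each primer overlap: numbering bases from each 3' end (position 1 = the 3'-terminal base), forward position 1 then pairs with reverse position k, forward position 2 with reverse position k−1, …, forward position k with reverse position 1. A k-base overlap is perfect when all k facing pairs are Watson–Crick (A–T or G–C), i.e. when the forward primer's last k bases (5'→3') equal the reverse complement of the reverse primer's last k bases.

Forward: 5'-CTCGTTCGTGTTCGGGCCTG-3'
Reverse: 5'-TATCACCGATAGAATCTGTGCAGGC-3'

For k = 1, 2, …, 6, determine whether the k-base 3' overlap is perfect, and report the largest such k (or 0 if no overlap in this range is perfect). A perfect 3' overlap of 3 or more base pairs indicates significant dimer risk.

Longest perfect overlap: 5 complementary base pairs; significant dimer risk (threshold 3).

Last 6 bases (5'→3') — forward …GGCCTG, reverse …GCAGGC.
Reverse complement of the reverse primer's last 6 bases: GCCTGC; its first k bases are the reverse complement of the reverse primer's last k bases, so a perfect k-base overlap needs the forward primer's last k bases to equal them.
Comparing (forward last k vs required): k=1: G vs G ✓; k=2: TG vs GC ✗; k=3: CTG vs GCC ✗; k=4: CCTG vs GCCT ✗; k=5: GCCTG vs GCCTG ✓; k=6: GGCCTG vs GCCTGC ✗.
Perfect overlaps at k = 1, 5; the largest is 5.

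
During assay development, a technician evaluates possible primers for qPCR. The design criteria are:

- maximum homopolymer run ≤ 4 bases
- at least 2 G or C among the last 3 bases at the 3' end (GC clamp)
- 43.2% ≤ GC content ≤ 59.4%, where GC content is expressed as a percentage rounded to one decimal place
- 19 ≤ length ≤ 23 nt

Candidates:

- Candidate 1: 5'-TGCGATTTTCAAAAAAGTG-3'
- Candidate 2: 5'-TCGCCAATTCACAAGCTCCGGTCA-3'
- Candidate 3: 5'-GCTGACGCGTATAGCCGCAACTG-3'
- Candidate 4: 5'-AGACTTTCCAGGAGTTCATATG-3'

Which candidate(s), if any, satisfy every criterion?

None of the candidates satisfy all criteria.

Candidate 1 (19 nt, A=7 T=6 G=4 C=2): longest run = 6, exceeds 4 ✗; 3' end GTG has 2 G/C ✓; GC 6/19 = 31.6%, outside 43.2–59.4% ✗; length 19 ✓ — fails.
Candidate 2 (24 nt, A=6 T=5 G=4 C=9): longest run = 2 ✓; 3' end TCA has 1 G/C, need ≥2 ✗; GC 13/24 = 54.2% ✓; length 24, outside 19–23 ✗ — fails.
Candidate 3 (23 nt, A=5 T=4 G=7 C=7): longest run = 2 ✓; 3' end CTG has 2 G/C ✓; GC 14/23 = 60.9%, outside 43.2–59.4% ✗; length 23 ✓ — fails.
Candidate 4 (22 nt, A=6 T=7 G=5 C=4): longest run = 3 ✓; 3' end ATG has 1 G/C, need ≥2 ✗; GC 9/22 = 40.9%, outside 43.2–59.4% ✗; length 22 ✓ — fails.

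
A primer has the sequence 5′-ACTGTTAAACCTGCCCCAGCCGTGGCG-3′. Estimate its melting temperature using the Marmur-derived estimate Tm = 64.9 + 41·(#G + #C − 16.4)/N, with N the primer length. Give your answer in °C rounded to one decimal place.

65.8°C

Base counts: A=5, T=5, G=7, C=10; G+C = 17, N = 27.
Tm = 64.9 + 41·(17 − 16.4)/27 = 64.9 + 24.60/27 = 65.8°C.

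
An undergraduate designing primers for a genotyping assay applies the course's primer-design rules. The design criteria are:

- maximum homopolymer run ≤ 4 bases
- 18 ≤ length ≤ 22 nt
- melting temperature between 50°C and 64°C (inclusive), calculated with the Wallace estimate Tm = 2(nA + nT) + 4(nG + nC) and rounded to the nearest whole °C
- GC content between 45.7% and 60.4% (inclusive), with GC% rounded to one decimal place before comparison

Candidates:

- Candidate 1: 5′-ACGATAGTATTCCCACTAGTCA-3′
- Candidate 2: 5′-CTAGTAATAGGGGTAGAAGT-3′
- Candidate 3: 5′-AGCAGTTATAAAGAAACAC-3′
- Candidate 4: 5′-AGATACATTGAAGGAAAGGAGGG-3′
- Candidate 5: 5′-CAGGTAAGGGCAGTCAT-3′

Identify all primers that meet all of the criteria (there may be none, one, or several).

Candidate 1 (22 nt, A=7 T=6 G=3 C=6): longest run = 3 ✓; length 22 ✓; Tm = 2·13 + 4·9 = 62°C ✓; GC 9/22 = 40.9%, outside 45.7–60.4% ✗ — fails.
Candidate 2 (20 nt, A=7 T=5 G=7 C=1): longest run = 4 ✓; length 20 ✓; Tm = 2·12 + 4·8 = 56°C ✓; GC 8/20 = 40.0%, outside 45.7–60.4% ✗ — fails.
Candidate 3 (19 nt, A=10 T=3 G=3 C=3): longest run = 3 ✓; length 19 ✓; Tm = 2·13 + 4·6 = 50°C ✓; GC 6/19 = 31.6%, outside 45.7–60.4% ✗ — fails.
Candidate 4 (23 nt, A=10 T=3 G=9 C=1): longest run = 3 ✓; length 23, outside 18–22 ✗; Tm = 2·13 + 4·10 = 66°C, outside 50–64°C ✗; GC 10/23 = 43.5%, outside 45.7–60.4% ✗ — fails.
Candidate 5 (17 nt, A=5 T=3 G=6 C=3): longest run = 3 ✓; length 17, outside 18–22 ✗; Tm = 2·8 + 4·9 = 52°C ✓; GC 9/17 = 52.9% ✓ — fails.

None of the candidates satisfy all criteria.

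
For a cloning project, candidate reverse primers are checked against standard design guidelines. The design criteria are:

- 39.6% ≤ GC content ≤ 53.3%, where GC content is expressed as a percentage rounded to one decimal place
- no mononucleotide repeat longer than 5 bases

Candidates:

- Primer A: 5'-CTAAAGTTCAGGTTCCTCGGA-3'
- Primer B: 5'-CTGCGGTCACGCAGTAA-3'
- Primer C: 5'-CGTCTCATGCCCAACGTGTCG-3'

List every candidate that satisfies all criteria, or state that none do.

Primer A only.

Primer A (21 nt, A=5 T=6 G=5 C=5): GC 10/21 = 47.6% ✓; longest run = 3 ✓ — passes.
Primer B (17 nt, A=4 T=3 G=5 C=5): GC 10/17 = 58.8%, outside 39.6–53.3% ✗; longest run = 2 ✓ — fails.
Primer C (21 nt, A=3 T=5 G=5 C=8): GC 13/21 = 61.9%, outside 39.6–53.3% ✗; longest run = 3 ✓ — fails.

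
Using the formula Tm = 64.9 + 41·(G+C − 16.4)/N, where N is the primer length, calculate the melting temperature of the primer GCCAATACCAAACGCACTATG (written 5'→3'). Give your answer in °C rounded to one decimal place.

Base counts: A=8, T=3, G=3, C=7; G+C = 10, N = 21.
Tm = 64.9 + 41·(10 − 16.4)/21 = 64.9 + -262.40/21 = 52.4°C.

52.4°C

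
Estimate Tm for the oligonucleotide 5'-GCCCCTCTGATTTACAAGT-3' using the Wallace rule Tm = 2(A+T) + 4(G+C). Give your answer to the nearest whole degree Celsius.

56°C

Base counts: A=4, T=6, G=3, C=6 (length 19).
Tm = 2·(4+6) + 4·(3+6) = 2·10 + 4·9 = 20 + 36 = 56°C.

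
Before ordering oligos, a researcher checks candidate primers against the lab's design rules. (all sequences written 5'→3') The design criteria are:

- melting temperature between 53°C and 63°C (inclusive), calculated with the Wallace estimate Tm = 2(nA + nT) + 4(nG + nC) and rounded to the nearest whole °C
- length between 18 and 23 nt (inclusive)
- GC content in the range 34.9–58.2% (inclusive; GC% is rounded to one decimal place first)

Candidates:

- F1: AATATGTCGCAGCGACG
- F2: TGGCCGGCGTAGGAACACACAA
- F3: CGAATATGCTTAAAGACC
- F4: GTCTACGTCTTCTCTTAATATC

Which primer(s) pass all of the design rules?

F1 (17 nt, A=5 T=3 G=5 C=4): Tm = 2·8 + 4·9 = 52°C, outside 53–63°C ✗; length 17, outside 18–23 ✗; GC 9/17 = 52.9% ✓ — fails.
F2 (22 nt, A=7 T=2 G=7 C=6): Tm = 2·9 + 4·13 = 70°C, outside 53–63°C ✗; length 22 ✓; GC 13/22 = 59.1%, outside 34.9–58.2% ✗ — fails.
F3 (18 nt, A=7 T=4 G=3 C=4): Tm = 2·11 + 4·7 = 50°C, outside 53–63°C ✗; length 18 ✓; GC 7/18 = 38.9% ✓ — fails.
F4 (22 nt, A=4 T=10 G=2 C=6): Tm = 2·14 + 4·8 = 60°C ✓; length 22 ✓; GC 8/22 = 36.4% ✓ — passes.

F4 only.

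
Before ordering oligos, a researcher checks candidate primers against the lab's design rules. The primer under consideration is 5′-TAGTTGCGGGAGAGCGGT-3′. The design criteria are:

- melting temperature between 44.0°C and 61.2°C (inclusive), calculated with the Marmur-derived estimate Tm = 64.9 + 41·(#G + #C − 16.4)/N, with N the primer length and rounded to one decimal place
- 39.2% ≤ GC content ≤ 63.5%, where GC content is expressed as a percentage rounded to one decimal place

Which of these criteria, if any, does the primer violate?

Meets all criteria.

Base counts: A=3, T=4, G=9, C=2 (length 18).
Tm: Tm = 64.9 + 41·(11 − 16.4)/18 = 52.6°C ✓
GC content: GC 11/18 = 61.1% ✓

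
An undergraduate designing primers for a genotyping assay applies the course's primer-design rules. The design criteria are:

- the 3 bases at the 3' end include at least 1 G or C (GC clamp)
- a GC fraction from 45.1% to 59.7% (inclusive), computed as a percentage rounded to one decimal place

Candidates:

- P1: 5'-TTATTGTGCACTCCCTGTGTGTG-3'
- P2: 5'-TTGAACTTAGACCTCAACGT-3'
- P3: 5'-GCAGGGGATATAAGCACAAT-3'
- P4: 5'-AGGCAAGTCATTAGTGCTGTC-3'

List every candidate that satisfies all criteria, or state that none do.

P1 (23 nt, A=2 T=10 G=6 C=5): 3' end GTG has 2 G/C ✓; GC 11/23 = 47.8% ✓ — passes.
P2 (20 nt, A=6 T=6 G=3 C=5): 3' end CGT has 2 G/C ✓; GC 8/20 = 40.0%, outside 45.1–59.7% ✗ — fails.
P3 (20 nt, A=8 T=3 G=6 C=3): 3' end AAT has 0 G/C, need ≥1 ✗; GC 9/20 = 45.0%, outside 45.1–59.7% ✗ — fails.
P4 (21 nt, A=5 T=6 G=6 C=4): 3' end GTC has 2 G/C ✓; GC 10/21 = 47.6% ✓ — passes.

P1 and P4.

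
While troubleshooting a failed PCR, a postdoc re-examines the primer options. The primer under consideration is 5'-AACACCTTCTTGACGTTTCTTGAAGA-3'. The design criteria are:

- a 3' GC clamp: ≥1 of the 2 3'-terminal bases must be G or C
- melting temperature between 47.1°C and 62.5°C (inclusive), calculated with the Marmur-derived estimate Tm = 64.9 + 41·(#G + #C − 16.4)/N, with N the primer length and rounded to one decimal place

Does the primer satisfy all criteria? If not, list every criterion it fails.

Base counts: A=7, T=9, G=4, C=6 (length 26).
GC clamp: 3' end GA has 1 G/C ✓
Tm: Tm = 64.9 + 41·(10 − 16.4)/26 = 54.8°C ✓

Meets all criteria.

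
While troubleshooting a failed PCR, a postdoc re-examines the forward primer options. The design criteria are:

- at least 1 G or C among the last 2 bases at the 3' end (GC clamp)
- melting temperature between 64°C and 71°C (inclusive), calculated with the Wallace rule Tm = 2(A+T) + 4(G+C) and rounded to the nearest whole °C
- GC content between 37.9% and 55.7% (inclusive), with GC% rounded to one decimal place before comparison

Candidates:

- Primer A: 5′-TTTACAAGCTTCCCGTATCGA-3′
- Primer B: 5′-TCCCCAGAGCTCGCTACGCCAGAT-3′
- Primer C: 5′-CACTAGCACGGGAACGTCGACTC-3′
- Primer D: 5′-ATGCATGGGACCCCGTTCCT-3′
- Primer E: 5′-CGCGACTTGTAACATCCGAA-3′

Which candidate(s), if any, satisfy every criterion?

Primer A (21 nt, A=5 T=7 G=3 C=6): 3' end GA has 1 G/C ✓; Tm = 2·12 + 4·9 = 60°C, outside 64–71°C ✗; GC 9/21 = 42.9% ✓ — fails.
Primer B (24 nt, A=5 T=4 G=5 C=10): 3' end AT has 0 G/C, need ≥1 ✗; Tm = 2·9 + 4·15 = 78°C, outside 64–71°C ✗; GC 15/24 = 62.5%, outside 37.9–55.7% ✗ — fails.
Primer C (23 nt, A=6 T=3 G=6 C=8): 3' end TC has 1 G/C ✓; Tm = 2·9 + 4·14 = 74°C, outside 64–71°C ✗; GC 14/23 = 60.9%, outside 37.9–55.7% ✗ — fails.
Primer D (20 nt, A=3 T=5 G=5 C=7): 3' end CT has 1 G/C ✓; Tm = 2·8 + 4·12 = 64°C ✓; GC 12/20 = 60.0%, outside 37.9–55.7% ✗ — fails.
Primer E (20 nt, A=6 T=4 G=4 C=6): 3' end AA has 0 G/C, need ≥1 ✗; Tm = 2·10 + 4·10 = 60°C, outside 64–71°C ✗; GC 10/20 = 50.0% ✓ — fails.

None of the candidates satisfy all criteria.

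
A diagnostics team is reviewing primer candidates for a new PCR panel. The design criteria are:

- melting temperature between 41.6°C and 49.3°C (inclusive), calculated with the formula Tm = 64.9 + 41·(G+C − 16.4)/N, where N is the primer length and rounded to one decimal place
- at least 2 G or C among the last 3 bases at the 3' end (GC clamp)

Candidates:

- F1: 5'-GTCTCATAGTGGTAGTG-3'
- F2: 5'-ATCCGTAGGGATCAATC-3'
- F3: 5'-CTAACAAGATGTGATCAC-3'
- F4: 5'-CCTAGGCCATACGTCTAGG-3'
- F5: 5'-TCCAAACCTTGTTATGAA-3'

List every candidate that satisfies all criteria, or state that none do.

F1 and F3.

F1 (17 nt, A=3 T=6 G=6 C=2): Tm = 64.9 + 41·(8 − 16.4)/17 = 44.6°C ✓; 3' end GTG has 2 G/C ✓ — passes.
F2 (17 nt, A=5 T=4 G=4 C=4): Tm = 64.9 + 41·(8 − 16.4)/17 = 44.6°C ✓; 3' end ATC has 1 G/C, need ≥2 ✗ — fails.
F3 (18 nt, A=7 T=4 G=3 C=4): Tm = 64.9 + 41·(7 − 16.4)/18 = 43.5°C ✓; 3' end CAC has 2 G/C ✓ — passes.
F4 (19 nt, A=4 T=4 G=5 C=6): Tm = 64.9 + 41·(11 − 16.4)/19 = 53.2°C, outside 41.6–49.3°C ✗; 3' end AGG has 2 G/C ✓ — fails.
F5 (18 nt, A=6 T=6 G=2 C=4): Tm = 64.9 + 41·(6 − 16.4)/18 = 41.2°C, outside 41.6–49.3°C ✗; 3' end GAA has 1 G/C, need ≥2 ✗ — fails.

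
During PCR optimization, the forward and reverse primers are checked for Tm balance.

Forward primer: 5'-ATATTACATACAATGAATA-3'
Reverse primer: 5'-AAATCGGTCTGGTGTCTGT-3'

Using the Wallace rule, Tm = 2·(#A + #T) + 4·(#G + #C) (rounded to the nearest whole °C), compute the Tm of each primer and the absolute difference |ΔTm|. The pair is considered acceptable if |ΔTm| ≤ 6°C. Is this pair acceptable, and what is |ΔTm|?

Forward: A=10 T=6 G=1 C=2 → Tm = 2·16 + 4·3 = 44°C.
Reverse: A=3 T=7 G=6 C=3 → Tm = 2·10 + 4·9 = 56°C.
|ΔTm| = |44 − 56| = 12°C, > 6°C.

|ΔTm| = 12°C; the pair is not acceptable.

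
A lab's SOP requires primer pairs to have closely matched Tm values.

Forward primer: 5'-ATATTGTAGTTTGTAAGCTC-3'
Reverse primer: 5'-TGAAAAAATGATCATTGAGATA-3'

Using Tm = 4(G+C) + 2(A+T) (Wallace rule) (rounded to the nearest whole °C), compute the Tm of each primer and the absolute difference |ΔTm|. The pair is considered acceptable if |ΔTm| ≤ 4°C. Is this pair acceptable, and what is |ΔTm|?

Forward: A=5 T=9 G=4 C=2 → Tm = 2·14 + 4·6 = 52°C.
Reverse: A=11 T=6 G=4 C=1 → Tm = 2·17 + 4·5 = 54°C.
|ΔTm| = |52 − 54| = 2°C, ≤ 4°C.

|ΔTm| = 2°C; the pair is acceptable.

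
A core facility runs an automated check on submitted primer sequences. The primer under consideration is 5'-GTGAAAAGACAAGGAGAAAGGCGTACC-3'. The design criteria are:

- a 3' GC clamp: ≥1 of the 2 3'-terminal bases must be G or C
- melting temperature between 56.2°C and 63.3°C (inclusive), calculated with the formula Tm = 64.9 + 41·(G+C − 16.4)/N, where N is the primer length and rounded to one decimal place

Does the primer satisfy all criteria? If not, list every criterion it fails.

Meets all criteria.

Base counts: A=12, T=2, G=9, C=4 (length 27).
GC clamp: 3' end CC has 2 G/C ✓
Tm: Tm = 64.9 + 41·(13 − 16.4)/27 = 59.7°C ✓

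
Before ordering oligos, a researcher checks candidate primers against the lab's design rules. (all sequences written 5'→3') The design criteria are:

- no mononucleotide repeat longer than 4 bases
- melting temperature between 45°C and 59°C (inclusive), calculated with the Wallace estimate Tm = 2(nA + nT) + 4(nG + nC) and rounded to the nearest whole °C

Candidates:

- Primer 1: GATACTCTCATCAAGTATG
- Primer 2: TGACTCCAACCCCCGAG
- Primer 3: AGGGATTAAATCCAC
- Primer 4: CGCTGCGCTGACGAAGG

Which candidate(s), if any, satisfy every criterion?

Primer 1 and Primer 4.

Primer 1 (19 nt, A=6 T=6 G=3 C=4): longest run = 2 ✓; Tm = 2·12 + 4·7 = 52°C ✓ — passes.
Primer 2 (17 nt, A=4 T=2 G=3 C=8): longest run = 5, exceeds 4 ✗; Tm = 2·6 + 4·11 = 56°C ✓ — fails.
Primer 3 (15 nt, A=6 T=3 G=3 C=3): longest run = 3 ✓; Tm = 2·9 + 4·6 = 42°C, outside 45–59°C ✗ — fails.
Primer 4 (17 nt, A=3 T=2 G=7 C=5): longest run = 2 ✓; Tm = 2·5 + 4·12 = 58°C ✓ — passes.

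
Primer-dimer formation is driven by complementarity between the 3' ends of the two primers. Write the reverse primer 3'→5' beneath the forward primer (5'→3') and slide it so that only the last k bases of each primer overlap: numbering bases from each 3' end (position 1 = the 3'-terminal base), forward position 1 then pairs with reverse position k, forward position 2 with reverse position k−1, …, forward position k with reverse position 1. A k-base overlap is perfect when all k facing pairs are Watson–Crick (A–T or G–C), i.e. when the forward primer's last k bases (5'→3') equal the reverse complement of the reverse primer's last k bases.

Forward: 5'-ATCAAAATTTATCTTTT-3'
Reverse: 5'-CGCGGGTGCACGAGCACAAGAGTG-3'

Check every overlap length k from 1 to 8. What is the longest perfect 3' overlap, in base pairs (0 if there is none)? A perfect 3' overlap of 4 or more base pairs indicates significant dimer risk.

Longest perfect overlap: 0 complementary base pairs; below the dimer-risk threshold (threshold 4).

Last 8 bases (5'→3') — forward …TATCTTTT, reverse …CAAGAGTG.
Reverse complement of the reverse primer's last 8 bases: CACTCTTG; its first k bases are the reverse complement of the reverse primer's last k bases, so a perfect k-base overlap needs the forward primer's last k bases to equal them.
Comparing (forward last k vs required): k=1: T vs C ✗; k=2: TT vs CA ✗; k=3: TTT vs CAC ✗; k=4: TTTT vs CACT ✗; k=5: CTTTT vs CACTC ✗; k=6: TCTTTT vs CACTCT ✗; k=7: ATCTTTT vs CACTCTT ✗; k=8: TATCTTTT vs CACTCTTG ✗.
No overlap length from 1 to 8 is perfect, so the longest perfect 3' overlap is 0.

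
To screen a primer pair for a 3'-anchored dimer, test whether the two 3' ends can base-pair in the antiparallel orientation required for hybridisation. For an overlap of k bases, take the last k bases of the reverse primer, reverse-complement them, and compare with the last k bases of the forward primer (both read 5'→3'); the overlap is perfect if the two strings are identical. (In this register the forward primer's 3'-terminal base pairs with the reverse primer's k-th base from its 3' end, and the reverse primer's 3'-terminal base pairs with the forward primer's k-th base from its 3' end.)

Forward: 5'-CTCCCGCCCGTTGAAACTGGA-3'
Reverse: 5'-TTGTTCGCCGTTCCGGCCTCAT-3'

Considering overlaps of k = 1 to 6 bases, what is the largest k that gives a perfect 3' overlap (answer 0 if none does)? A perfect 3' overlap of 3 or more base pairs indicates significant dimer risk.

Longest perfect overlap: 1 complementary base pair; below the dimer-risk threshold (threshold 3).

Last 6 bases (5'→3') — forward …ACTGGA, reverse …CCTCAT.
Reverse complement of the reverse primer's last 6 bases: ATGAGG; its first k bases are the reverse complement of the reverse primer's last k bases, so a perfect k-base overlap needs the forward primer's last k bases to equal them.
Comparing (forward last k vs required): k=1: A vs A ✓; k=2: GA vs AT ✗; k=3: GGA vs ATG ✗; k=4: TGGA vs ATGA ✗; k=5: CTGGA vs ATGAG ✗; k=6: ACTGGA vs ATGAGG ✗.
Only k = 1 is perfect, so the longest perfect 3' overlap is 1.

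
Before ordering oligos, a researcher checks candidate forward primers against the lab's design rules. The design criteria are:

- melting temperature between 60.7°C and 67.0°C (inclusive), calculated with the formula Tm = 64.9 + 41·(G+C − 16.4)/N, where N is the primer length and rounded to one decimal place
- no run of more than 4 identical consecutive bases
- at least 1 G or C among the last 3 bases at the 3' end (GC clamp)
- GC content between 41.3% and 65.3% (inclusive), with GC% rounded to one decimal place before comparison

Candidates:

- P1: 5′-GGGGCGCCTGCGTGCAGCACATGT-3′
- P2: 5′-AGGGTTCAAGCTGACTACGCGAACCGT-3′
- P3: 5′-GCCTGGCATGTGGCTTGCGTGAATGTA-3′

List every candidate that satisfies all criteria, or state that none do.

P2 and P3.

P1 (24 nt, A=3 T=4 G=10 C=7): Tm = 64.9 + 41·(17 − 16.4)/24 = 65.9°C ✓; longest run = 4 ✓; 3' end TGT has 1 G/C ✓; GC 17/24 = 70.8%, outside 41.3–65.3% ✗ — fails.
P2 (27 nt, A=7 T=5 G=8 C=7): Tm = 64.9 + 41·(15 − 16.4)/27 = 62.8°C ✓; longest run = 3 ✓; 3' end CGT has 2 G/C ✓; GC 15/27 = 55.6% ✓ — passes.
P3 (27 nt, A=4 T=8 G=10 C=5): Tm = 64.9 + 41·(15 − 16.4)/27 = 62.8°C ✓; longest run = 2 ✓; 3' end GTA has 1 G/C ✓; GC 15/27 = 55.6% ✓ — passes.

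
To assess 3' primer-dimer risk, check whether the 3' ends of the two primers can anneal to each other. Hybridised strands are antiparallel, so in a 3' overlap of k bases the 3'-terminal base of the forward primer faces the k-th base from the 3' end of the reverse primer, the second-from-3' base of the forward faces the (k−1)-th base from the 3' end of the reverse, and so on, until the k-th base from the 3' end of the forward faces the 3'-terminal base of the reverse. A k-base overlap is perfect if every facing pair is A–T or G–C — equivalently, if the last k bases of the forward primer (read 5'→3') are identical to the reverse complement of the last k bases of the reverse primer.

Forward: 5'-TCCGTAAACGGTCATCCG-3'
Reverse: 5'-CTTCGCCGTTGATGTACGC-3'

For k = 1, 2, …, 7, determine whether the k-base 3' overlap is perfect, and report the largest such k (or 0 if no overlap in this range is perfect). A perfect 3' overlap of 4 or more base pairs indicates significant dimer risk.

Longest perfect overlap: 1 complementary base pair; below the dimer-risk threshold (threshold 4).

Last 7 bases (5'→3') — forward …TCATCCG, reverse …TGTACGC.
Reverse complement of the reverse primer's last 7 bases: GCGTACA; its first k bases are the reverse complement of the reverse primer's last k bases, so a perfect k-base overlap needs the forward primer's last k bases to equal them.
Comparing (forward last k vs required): k=1: G vs G ✓; k=2: CG vs GC ✗; k=3: CCG vs GCG ✗; k=4: TCCG vs GCGT ✗; k=5: ATCCG vs GCGTA ✗; k=6: CATCCG vs GCGTAC ✗; k=7: TCATCCG vs GCGTACA ✗.
Only k = 1 is perfect, so the longest perfect 3' overlap is 1.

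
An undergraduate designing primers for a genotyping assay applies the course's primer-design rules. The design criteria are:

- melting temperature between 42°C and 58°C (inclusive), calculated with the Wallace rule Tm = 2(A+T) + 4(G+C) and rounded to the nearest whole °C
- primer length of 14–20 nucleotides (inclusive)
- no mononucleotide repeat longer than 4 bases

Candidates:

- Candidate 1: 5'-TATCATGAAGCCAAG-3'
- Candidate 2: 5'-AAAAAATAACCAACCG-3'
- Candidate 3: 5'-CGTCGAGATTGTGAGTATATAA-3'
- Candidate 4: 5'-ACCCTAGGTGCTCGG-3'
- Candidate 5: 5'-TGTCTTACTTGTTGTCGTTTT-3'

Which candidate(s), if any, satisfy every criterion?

Candidate 1 (15 nt, A=6 T=3 G=3 C=3): Tm = 2·9 + 4·6 = 42°C ✓; length 15 ✓; longest run = 2 ✓ — passes.
Candidate 2 (16 nt, A=10 T=1 G=1 C=4): Tm = 2·11 + 4·5 = 42°C ✓; length 16 ✓; longest run = 6, exceeds 4 ✗ — fails.
Candidate 3 (22 nt, A=7 T=7 G=6 C=2): Tm = 2·14 + 4·8 = 60°C, outside 42–58°C ✗; length 22, outside 14–20 ✗; longest run = 2 ✓ — fails.
Candidate 4 (15 nt, A=2 T=3 G=5 C=5): Tm = 2·5 + 4·10 = 50°C ✓; length 15 ✓; longest run = 3 ✓ — passes.
Candidate 5 (21 nt, A=1 T=13 G=4 C=3): Tm = 2·14 + 4·7 = 56°C ✓; length 21, outside 14–20 ✗; longest run = 4 ✓ — fails.

Candidate 1 and Candidate 4.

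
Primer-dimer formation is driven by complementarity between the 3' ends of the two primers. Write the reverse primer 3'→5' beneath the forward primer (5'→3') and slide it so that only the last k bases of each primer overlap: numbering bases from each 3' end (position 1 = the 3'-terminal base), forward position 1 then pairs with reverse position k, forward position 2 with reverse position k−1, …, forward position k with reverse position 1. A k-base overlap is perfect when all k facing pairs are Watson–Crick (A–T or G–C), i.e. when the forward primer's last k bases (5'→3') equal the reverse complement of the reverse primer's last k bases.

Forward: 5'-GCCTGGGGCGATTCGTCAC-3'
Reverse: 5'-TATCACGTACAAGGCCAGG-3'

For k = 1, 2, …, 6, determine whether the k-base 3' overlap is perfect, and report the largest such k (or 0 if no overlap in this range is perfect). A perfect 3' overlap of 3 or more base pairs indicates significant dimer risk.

Longest perfect overlap: 1 complementary base pair; below the dimer-risk threshold (threshold 3).

Last 6 bases (5'→3') — forward …CGTCAC, reverse …GCCAGG.
Reverse complement of the reverse primer's last 6 bases: CCTGGC; its first k bases are the reverse complement of the reverse primer's last k bases, so a perfect k-base overlap needs the forward primer's last k bases to equal them.
Comparing (forward last k vs required): k=1: C vs C ✓; k=2: AC vs CC ✗; k=3: CAC vs CCT ✗; k=4: TCAC vs CCTG ✗; k=5: GTCAC vs CCTGG ✗; k=6: CGTCAC vs CCTGGC ✗.
Only k = 1 is perfect, so the longest perfect 3' overlap is 1.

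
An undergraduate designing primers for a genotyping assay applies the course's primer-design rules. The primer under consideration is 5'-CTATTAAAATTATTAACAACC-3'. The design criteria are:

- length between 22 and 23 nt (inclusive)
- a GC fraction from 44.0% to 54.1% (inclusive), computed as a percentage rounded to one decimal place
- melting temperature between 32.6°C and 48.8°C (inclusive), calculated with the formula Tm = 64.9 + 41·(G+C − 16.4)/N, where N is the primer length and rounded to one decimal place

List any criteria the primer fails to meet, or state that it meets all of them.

Base counts: A=10, T=7, G=0, C=4 (length 21).
length: length 21, outside 22–23 ✗
GC content: GC 4/21 = 19.0%, outside 44.0–54.1% ✗
Tm: Tm = 64.9 + 41·(4 − 16.4)/21 = 40.7°C ✓

Fails: length, GC content.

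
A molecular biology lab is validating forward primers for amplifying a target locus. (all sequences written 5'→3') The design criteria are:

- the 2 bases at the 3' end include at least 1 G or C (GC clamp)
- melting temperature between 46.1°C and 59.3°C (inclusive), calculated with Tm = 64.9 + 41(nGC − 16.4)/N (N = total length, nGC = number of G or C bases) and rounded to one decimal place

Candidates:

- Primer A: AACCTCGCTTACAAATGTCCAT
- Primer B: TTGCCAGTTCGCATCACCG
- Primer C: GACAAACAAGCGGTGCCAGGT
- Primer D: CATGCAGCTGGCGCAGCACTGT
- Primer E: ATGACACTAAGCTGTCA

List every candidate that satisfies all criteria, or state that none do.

Primer A (22 nt, A=7 T=6 G=2 C=7): 3' end AT has 0 G/C, need ≥1 ✗; Tm = 64.9 + 41·(9 − 16.4)/22 = 51.1°C ✓ — fails.
Primer B (19 nt, A=3 T=5 G=4 C=7): 3' end CG has 2 G/C ✓; Tm = 64.9 + 41·(11 − 16.4)/19 = 53.2°C ✓ — passes.
Primer C (21 nt, A=7 T=2 G=7 C=5): 3' end GT has 1 G/C ✓; Tm = 64.9 + 41·(12 − 16.4)/21 = 56.3°C ✓ — passes.
Primer D (22 nt, A=4 T=4 G=7 C=7): 3' end GT has 1 G/C ✓; Tm = 64.9 + 41·(14 − 16.4)/22 = 60.4°C, outside 46.1–59.3°C ✗ — fails.
Primer E (17 nt, A=6 T=4 G=3 C=4): 3' end CA has 1 G/C ✓; Tm = 64.9 + 41·(7 − 16.4)/17 = 42.2°C, outside 46.1–59.3°C ✗ — fails.

Primer B and Primer C.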